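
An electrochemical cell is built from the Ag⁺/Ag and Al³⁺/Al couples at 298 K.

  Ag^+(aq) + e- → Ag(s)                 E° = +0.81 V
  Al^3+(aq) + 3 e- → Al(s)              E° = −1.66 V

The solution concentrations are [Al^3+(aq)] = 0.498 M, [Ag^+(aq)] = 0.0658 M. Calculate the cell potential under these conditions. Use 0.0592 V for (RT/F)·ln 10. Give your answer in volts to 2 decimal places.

Since E°(Ag⁺/Ag) > E°(Al³⁺/Al), Ag⁺/Ag serves as the cathode.
E°cell = +0.81 − (−1.66) = +2.47 V, with n = 3 electrons transferred.
The balanced reaction is 3 Ag^+(aq) + Al(s) → 3 Ag(s) + Al^3+(aq), so Q = [Al^3+(aq)] / [Ag^+(aq)]^3 = 1.75×10^3 and log Q = 3.243.
Applying E = E° − (RT ln10/nF)·log Q gives +2.47 − (0.0592/3)(3.243) = +2.41 V.

+2.41 V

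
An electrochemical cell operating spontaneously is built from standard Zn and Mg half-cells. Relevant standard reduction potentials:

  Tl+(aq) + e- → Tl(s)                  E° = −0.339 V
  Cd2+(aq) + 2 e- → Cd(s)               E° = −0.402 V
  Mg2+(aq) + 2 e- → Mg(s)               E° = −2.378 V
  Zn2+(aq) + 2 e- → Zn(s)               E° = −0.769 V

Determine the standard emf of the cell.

The Zn²⁺/Zn couple has the higher E°, so Zn ion is reduced (cathode) and Mg is oxidized (anode).
E°cell = E°(cathode) − E°(anode) = −0.769 − (−2.378) = +1.609 V.

+1.609 V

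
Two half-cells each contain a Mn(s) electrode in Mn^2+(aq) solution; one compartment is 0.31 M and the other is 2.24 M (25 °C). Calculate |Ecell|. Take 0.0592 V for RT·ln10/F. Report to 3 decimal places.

For a concentration cell E°cell = 0, since both electrodes use the same couple.
The compartment with the higher Mn^2+(aq) concentration (2.24 M) acts as the cathode; ions are reduced there and produced at the dilute (0.31 M) anode.
With n = 2, Ecell = −(0.0592/2)·log([dilute]/[conc]) = −(0.0592/2)·log(0.31/2.24) = +0.025 V.

0.025 V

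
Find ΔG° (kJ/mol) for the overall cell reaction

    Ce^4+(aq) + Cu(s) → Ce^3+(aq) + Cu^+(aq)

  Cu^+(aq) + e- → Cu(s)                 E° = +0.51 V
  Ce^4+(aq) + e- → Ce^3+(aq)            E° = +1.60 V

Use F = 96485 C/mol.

−105 kJ/mol

In the reaction as written Ce^4+(aq) is reduced, so the Ce⁴⁺/Ce³⁺ couple is the cathode and Cu⁺/Cu is the anode.
E°cell = +1.60 − (+0.51) = +1.09 V; balancing electrons gives n = 1.
ΔG° = −nFE°cell = −(1)(96485)(+1.09) J/mol = −105 kJ/mol.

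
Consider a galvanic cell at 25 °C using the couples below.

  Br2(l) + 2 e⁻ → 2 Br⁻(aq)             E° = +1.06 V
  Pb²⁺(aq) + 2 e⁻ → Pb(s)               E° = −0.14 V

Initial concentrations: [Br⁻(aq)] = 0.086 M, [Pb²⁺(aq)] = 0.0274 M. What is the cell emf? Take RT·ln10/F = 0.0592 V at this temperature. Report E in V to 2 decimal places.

+1.31 V

Br₂/Br⁻ is reduced (cathode, E° = +1.06 V) and Pb²⁺/Pb is oxidized (anode).
E°cell = E°cat − E°an = +1.06 − (−0.14) = +1.20 V; n = 2.
The balanced reaction is Br2(l) + Pb(s) → 2 Br⁻(aq) + Pb²⁺(aq), so Q = [Br⁻(aq)]^2·[Pb²⁺(aq)] = 0.000203 and log Q = −3.693.
E = E° − (0.0592/n)·log Q = +1.20 − (0.0592/2)(−3.693) = +1.31 V.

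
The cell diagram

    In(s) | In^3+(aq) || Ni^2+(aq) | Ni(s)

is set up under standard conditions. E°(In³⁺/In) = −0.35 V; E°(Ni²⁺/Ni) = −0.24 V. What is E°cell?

+0.11 V

By convention the left-hand electrode in cell notation is the anode (oxidation) and the right-hand electrode is the cathode (reduction).
E°cell = E°(right) − E°(left) = −0.24 − (−0.35) = +0.11 V.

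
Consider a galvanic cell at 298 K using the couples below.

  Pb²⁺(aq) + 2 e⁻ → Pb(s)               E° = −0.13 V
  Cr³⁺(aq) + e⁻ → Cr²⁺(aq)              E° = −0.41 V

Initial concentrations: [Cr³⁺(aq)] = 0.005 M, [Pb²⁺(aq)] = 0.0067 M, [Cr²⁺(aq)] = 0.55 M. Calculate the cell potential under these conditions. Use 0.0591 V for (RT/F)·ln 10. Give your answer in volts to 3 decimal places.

+0.336 V

Pb²⁺/Pb is reduced (cathode, E° = −0.13 V) and Cr³⁺/Cr²⁺ is oxidized (anode).
E°cell = E°cat − E°an = −0.13 − (−0.41) = +0.28 V; n = 2.
The balanced reaction is Pb²⁺(aq) + 2 Cr²⁺(aq) → Pb(s) + 2 Cr³⁺(aq), so Q = [Cr³⁺(aq)]^2 / ([Pb²⁺(aq)]·[Cr²⁺(aq)]^2) = 0.0123 and log Q = −1.909.
E = E° − (0.0591/n)·log Q = +0.28 − (0.0591/2)(−1.909) = +0.336 V.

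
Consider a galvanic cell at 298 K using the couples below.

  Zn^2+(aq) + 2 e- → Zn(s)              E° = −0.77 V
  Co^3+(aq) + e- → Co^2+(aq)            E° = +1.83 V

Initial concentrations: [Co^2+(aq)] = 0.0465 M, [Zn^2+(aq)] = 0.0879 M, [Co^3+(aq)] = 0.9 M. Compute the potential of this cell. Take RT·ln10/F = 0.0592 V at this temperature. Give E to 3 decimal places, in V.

Co³⁺/Co²⁺ is reduced (cathode, E° = +1.83 V) and Zn²⁺/Zn is oxidized (anode).
The standard potential is +1.83 − (−0.77) = +2.60 V and the balanced reaction transfers n = 2 electrons.
For the overall reaction 2 Co^3+(aq) + Zn(s) → 2 Co^2+(aq) + Zn^2+(aq), Q = ([Co^2+(aq)]^2·[Zn^2+(aq)]) / [Co^3+(aq)]^2 = 0.000235, giving log Q = −3.630.
E = E° − (0.0592/n)·log Q = +2.60 − (0.0592/2)(−3.630) = +2.707 V.

+2.707 V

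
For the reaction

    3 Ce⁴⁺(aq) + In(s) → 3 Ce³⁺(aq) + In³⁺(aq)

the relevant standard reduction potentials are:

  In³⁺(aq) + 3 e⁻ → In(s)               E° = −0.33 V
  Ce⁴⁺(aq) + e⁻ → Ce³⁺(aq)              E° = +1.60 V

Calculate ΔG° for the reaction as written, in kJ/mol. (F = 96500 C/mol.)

In the reaction as written Ce⁴⁺(aq) is reduced, so the Ce⁴⁺/Ce³⁺ couple is the cathode and In³⁺/In is the anode.
E°cell = +1.60 − (−0.33) = +1.93 V; balancing electrons gives n = 3.
ΔG° = −nFE°cell = −(3)(96500)(+1.93) J/mol = −559 kJ/mol.

−559 kJ/mol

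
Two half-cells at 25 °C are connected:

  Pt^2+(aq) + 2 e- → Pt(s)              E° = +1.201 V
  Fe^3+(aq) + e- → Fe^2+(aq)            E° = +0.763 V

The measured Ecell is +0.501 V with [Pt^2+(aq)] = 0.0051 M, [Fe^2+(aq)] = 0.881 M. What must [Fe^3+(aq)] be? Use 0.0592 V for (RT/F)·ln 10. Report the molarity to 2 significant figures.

Pt²⁺/Pt is the cathode (higher E°); E°cell = +1.201 − (+0.763) = +0.438 V with n = 2.
Rearranging E = E° − (0.0592/n)·log Q gives log Q = 2(+0.438 − (+0.501))/0.0592 = −2.128.
Balancing electrons gives Pt^2+(aq) + 2 Fe^2+(aq) → Pt(s) + 2 Fe^3+(aq); thus Q = [Fe^3+(aq)]^2 / ([Pt^2+(aq)]·[Fe^2+(aq)]^2).
Solving for the unknown gives log [Fe^3+(aq)] = −2.265, so [Fe^3+(aq)] ≈ 0.0054 M.

0.0054 M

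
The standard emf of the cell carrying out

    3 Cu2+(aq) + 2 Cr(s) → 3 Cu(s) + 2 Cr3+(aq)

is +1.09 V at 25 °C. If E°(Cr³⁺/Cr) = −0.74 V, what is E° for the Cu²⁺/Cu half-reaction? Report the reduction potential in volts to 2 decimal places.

In the reaction as written the Cu²⁺/Cu couple is reduced (cathode) and Cr³⁺/Cr is oxidized (anode), so E°cell = E°(Cu²⁺/Cu) − E°(Cr³⁺/Cr).
E°(Cu²⁺/Cu) = E°cell + E°(anode) = +1.09 + (−0.74) = +0.35 V.

+0.35 V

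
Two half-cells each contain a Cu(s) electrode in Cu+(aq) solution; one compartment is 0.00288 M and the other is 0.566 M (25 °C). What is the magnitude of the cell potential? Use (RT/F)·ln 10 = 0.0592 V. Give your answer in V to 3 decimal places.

For a concentration cell E°cell = 0, since both electrodes use the same couple.
The compartment with the higher Cu+(aq) concentration (0.566 M) acts as the cathode; ions are reduced there and produced at the dilute (0.00288 M) anode.
With n = 1, Ecell = −(0.0592/1)·log([dilute]/[conc]) = −(0.0592/1)·log(0.00288/0.566) = +0.136 V.

0.136 V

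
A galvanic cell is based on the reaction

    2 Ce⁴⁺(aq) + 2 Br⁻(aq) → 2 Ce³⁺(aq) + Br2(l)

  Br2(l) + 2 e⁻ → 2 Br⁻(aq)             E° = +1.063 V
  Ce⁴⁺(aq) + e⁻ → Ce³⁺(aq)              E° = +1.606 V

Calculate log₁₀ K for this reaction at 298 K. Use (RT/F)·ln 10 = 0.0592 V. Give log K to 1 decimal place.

log K = 18.3

The Ce⁴⁺/Ce³⁺ couple is reduced (cathode); E°cell = +1.606 − (+1.063) = +0.543 V with n = 2.
At equilibrium E = 0, so log K = nE°cell / 0.0592 = (2)(+0.543) / 0.0592 = 18.3.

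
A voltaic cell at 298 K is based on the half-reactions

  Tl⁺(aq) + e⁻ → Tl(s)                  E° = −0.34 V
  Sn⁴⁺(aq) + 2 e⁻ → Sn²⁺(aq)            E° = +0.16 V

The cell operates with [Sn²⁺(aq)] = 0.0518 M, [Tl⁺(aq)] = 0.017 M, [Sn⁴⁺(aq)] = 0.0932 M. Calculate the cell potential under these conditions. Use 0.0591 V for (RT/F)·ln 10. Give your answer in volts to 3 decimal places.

Since E°(Sn⁴⁺/Sn²⁺) > E°(Tl⁺/Tl), Sn⁴⁺/Sn²⁺ serves as the cathode.
E°cell = +0.16 − (−0.34) = +0.50 V, with n = 2 electrons transferred.
For the overall reaction Sn⁴⁺(aq) + 2 Tl(s) → Sn²⁺(aq) + 2 Tl⁺(aq), Q = ([Sn²⁺(aq)]·[Tl⁺(aq)]^2) / [Sn⁴⁺(aq)] = 0.000161, giving log Q = −3.794.
E = E° − (0.0591/n)·log Q = +0.50 − (0.0591/2)(−3.794) = +0.612 V.

+0.612 V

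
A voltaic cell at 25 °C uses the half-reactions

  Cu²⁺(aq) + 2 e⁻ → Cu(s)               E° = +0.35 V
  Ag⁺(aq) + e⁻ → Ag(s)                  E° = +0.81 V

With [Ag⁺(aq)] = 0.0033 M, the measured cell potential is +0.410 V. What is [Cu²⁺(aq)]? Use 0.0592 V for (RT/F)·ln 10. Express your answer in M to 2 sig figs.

0.00053 M

The Ag⁺/Ag couple has the larger reduction potential, so it is the cathode: E°cell = +0.81 − (+0.35) = +0.46 V and n = 2.
From the Nernst equation, log Q = n(E° − E)/0.0592 = 2·(+0.46 − (+0.410))/0.0592 = 1.689.
The balanced reaction is 2 Ag⁺(aq) + Cu(s) → 2 Ag(s) + Cu²⁺(aq), so Q = [Cu²⁺(aq)] / [Ag⁺(aq)]^2.
Solving for the unknown gives log [Cu²⁺(aq)] = −3.274, so [Cu²⁺(aq)] ≈ 0.00053 M.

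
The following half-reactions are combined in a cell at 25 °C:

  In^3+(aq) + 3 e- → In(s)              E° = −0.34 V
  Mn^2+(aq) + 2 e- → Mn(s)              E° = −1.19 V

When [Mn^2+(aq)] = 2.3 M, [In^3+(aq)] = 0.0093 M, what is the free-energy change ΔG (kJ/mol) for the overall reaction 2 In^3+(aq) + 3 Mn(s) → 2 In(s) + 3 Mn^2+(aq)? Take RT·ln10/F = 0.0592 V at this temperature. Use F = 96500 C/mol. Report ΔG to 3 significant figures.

The standard cell potential is −0.34 − (−1.19) = +0.85 V, with n = 6 electrons in the balanced equation.
Q = [Mn^2+(aq)]^3 / [In^3+(aq)]^2 = 1.41×10^5, so log Q = 5.148 and E = +0.85 − (0.0592/6)(5.148) = +0.7992 V.
Finally ΔG = −nFE = −(6)(96500 C/mol)(+0.7992 V) = −463 kJ/mol.

−463 kJ/mol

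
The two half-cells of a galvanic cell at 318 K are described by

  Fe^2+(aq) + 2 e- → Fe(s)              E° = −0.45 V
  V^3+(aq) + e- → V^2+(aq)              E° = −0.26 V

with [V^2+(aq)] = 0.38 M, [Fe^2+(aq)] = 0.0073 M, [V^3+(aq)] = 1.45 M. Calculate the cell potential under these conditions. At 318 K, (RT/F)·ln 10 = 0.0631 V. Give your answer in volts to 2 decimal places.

+0.29 V

V³⁺/V²⁺ is reduced (cathode, E° = −0.26 V) and Fe²⁺/Fe is oxidized (anode).
E°cell = E°cat − E°an = −0.26 − (−0.45) = +0.19 V; n = 2.
The balanced reaction is 2 V^3+(aq) + Fe(s) → 2 V^2+(aq) + Fe^2+(aq), so Q = ([V^2+(aq)]^2·[Fe^2+(aq)]) / [V^3+(aq)]^2 = 0.000501 and log Q = −3.300.
E = E° − (0.0631/n)·log Q = +0.19 − (0.0631/2)(−3.300) = +0.29 V.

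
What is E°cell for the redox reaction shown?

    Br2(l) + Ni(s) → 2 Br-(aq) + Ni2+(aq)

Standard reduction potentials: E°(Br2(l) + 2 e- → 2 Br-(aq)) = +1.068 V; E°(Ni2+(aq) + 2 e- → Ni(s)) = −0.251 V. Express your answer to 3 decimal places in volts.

In the reaction as written, Br2(l) is reduced (cathode) and Ni2+(aq) is produced by oxidation at the anode.
E°cell = E°(cathode) − E°(anode) = +1.068 − (−0.251) = +1.319 V.
The positive value indicates the reaction is spontaneous as written.

+1.319 V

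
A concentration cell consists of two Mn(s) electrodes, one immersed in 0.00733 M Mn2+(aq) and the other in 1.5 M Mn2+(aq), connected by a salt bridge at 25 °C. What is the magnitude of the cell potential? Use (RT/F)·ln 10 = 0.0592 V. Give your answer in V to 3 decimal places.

0.068 V

For a concentration cell E°cell = 0, since both electrodes use the same couple.
The compartment with the higher Mn2+(aq) concentration (1.5 M) acts as the cathode; ions are reduced there and produced at the dilute (0.00733 M) anode.
With n = 2, Ecell = −(0.0592/2)·log([dilute]/[conc]) = −(0.0592/2)·log(0.00733/1.5) = +0.068 V.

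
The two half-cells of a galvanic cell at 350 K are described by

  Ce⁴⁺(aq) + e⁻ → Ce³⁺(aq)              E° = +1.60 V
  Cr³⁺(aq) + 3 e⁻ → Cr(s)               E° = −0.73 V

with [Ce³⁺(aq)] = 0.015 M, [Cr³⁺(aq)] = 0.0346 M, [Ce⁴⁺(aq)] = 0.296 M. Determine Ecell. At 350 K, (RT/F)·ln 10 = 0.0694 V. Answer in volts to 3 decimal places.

+2.454 V

The Ce⁴⁺/Ce³⁺ couple has the more positive E°, so it is the cathode; Cr³⁺/Cr is the anode.
The standard potential is +1.60 − (−0.73) = +2.33 V and the balanced reaction transfers n = 3 electrons.
The balanced reaction is 3 Ce⁴⁺(aq) + Cr(s) → 3 Ce³⁺(aq) + Cr³⁺(aq), so Q = ([Ce³⁺(aq)]^3·[Cr³⁺(aq)]) / [Ce⁴⁺(aq)]^3 = 4.5×10^−6 and log Q = −5.347.
E = E° − (0.0694/n)·log Q = +2.33 − (0.0694/3)(−5.347) = +2.454 V.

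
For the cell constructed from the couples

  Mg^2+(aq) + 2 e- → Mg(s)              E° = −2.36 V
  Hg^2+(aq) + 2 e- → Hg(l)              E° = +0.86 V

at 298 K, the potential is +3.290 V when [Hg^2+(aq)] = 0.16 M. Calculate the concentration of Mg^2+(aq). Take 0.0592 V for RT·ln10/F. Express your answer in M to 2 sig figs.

The Hg²⁺/Hg couple has the larger reduction potential, so it is the cathode: E°cell = +0.86 − (−2.36) = +3.22 V and n = 2.
Rearranging E = E° − (0.0592/n)·log Q gives log Q = 2(+3.22 − (+3.290))/0.0592 = −2.365.
Balancing electrons gives Hg^2+(aq) + Mg(s) → Hg(l) + Mg^2+(aq); thus Q = [Mg^2+(aq)] / [Hg^2+(aq)].
Substituting the known concentrations and solving, log [Mg^2+(aq)] = −3.161 and [Mg^2+(aq)] = 0.00069 M.

0.00069 M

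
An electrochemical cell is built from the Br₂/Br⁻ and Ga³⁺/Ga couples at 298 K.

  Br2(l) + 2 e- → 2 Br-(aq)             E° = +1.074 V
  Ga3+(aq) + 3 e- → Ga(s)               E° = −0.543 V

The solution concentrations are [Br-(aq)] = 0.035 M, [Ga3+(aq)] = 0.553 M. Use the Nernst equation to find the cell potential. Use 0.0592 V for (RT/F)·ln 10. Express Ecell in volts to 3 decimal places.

+1.708 V

Since E°(Br₂/Br⁻) > E°(Ga³⁺/Ga), Br₂/Br⁻ serves as the cathode.
E°cell = +1.074 − (−0.543) = +1.617 V, with n = 6 electrons transferred.
The balanced reaction is 3 Br2(l) + 2 Ga(s) → 6 Br-(aq) + 2 Ga3+(aq), so Q = [Br-(aq)]^6·[Ga3+(aq)]^2 = 5.62×10^−10 and log Q = −9.250.
Applying E = E° − (RT ln10/nF)·log Q gives +1.617 − (0.0592/6)(−9.250) = +1.708 V.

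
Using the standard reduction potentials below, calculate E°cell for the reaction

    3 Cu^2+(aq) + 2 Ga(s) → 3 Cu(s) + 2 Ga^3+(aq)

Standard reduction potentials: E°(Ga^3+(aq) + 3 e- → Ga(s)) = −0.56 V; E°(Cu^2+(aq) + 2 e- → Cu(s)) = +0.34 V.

Cu^2+(aq) gains electrons, so the Cu²⁺/Cu couple is the cathode; the Ga³⁺/Ga couple is the anode.
E°cell = E°(cathode) − E°(anode) = +0.34 − (−0.56) = +0.90 V.

+0.90 V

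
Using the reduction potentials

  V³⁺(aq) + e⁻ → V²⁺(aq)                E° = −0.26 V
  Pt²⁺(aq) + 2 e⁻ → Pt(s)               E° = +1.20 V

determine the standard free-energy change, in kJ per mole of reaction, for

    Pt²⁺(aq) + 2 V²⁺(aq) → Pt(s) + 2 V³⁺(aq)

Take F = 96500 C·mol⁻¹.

In the reaction as written Pt²⁺(aq) is reduced, so the Pt²⁺/Pt couple is the cathode and V³⁺/V²⁺ is the anode.
E°cell = +1.20 − (−0.26) = +1.46 V; balancing electrons gives n = 2.
ΔG° = −nFE°cell = −(2)(96500)(+1.46) J/mol = −282 kJ/mol.

−282 kJ/mol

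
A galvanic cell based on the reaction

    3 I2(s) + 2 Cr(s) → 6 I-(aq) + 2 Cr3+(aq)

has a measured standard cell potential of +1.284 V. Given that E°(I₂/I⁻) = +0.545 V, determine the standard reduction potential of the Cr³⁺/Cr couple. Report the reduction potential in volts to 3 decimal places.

−0.739 V

In the reaction as written the I₂/I⁻ couple is reduced (cathode) and Cr³⁺/Cr is oxidized (anode), so E°cell = E°(I₂/I⁻) − E°(Cr³⁺/Cr).
E°(Cr³⁺/Cr) = E°(cathode) − E°cell = +0.545 − (+1.284) = −0.739 V.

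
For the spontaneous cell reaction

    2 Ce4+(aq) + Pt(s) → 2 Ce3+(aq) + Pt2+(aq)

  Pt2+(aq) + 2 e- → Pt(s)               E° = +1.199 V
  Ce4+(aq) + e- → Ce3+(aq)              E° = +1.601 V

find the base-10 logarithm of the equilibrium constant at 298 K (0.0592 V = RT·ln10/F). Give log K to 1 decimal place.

The Ce⁴⁺/Ce³⁺ couple is reduced (cathode); E°cell = +1.601 − (+1.199) = +0.402 V with n = 2.
At equilibrium E = 0, so log K = nE°cell / 0.0592 = (2)(+0.402) / 0.0592 = 13.6.

log K = 13.6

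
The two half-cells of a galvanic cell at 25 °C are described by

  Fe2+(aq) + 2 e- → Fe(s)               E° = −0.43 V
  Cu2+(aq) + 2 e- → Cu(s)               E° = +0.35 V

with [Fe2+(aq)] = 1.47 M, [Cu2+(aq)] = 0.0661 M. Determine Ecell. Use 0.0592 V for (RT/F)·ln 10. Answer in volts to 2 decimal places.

+0.74 V

Since E°(Cu²⁺/Cu) > E°(Fe²⁺/Fe), Cu²⁺/Cu serves as the cathode.
E°cell = E°cat − E°an = +0.35 − (−0.43) = +0.78 V; n = 2.
The balanced reaction is Cu2+(aq) + Fe(s) → Cu(s) + Fe2+(aq), so Q = [Fe2+(aq)] / [Cu2+(aq)] = 22.2 and log Q = 1.347.
E = E° − (0.0592/n)·log Q = +0.78 − (0.0592/2)(1.347) = +0.74 V.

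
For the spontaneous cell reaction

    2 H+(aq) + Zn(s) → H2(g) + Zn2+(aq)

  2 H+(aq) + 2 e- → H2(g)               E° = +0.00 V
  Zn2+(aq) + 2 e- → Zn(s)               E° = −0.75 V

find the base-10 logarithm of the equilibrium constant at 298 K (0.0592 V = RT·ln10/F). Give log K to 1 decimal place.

The 2H⁺/H₂ couple is reduced (cathode); E°cell = +0.00 − (−0.75) = +0.75 V with n = 2.
At equilibrium E = 0, so log K = nE°cell / 0.0592 = (2)(+0.75) / 0.0592 = 25.3.

log K = 25.3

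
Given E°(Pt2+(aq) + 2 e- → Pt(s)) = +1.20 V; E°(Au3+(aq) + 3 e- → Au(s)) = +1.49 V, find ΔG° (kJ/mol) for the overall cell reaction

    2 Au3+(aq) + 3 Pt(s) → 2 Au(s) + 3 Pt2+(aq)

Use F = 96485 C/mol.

In the reaction as written Au3+(aq) is reduced, so the Au³⁺/Au couple is the cathode and Pt²⁺/Pt is the anode.
E°cell = +1.49 − (+1.20) = +0.29 V; balancing electrons gives n = 6.
ΔG° = −nFE°cell = −(6)(96485)(+0.29) J/mol = −168 kJ/mol.

−168 kJ/mol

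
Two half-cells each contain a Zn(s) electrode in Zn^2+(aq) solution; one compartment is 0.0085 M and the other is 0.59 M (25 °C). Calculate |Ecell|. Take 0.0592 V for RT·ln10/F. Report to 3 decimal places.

For a concentration cell E°cell = 0, since both electrodes use the same couple.
The compartment with the higher Zn^2+(aq) concentration (0.59 M) acts as the cathode; ions are reduced there and produced at the dilute (0.0085 M) anode.
With n = 2, Ecell = −(0.0592/2)·log([dilute]/[conc]) = −(0.0592/2)·log(0.0085/0.59) = +0.055 V.

0.055 V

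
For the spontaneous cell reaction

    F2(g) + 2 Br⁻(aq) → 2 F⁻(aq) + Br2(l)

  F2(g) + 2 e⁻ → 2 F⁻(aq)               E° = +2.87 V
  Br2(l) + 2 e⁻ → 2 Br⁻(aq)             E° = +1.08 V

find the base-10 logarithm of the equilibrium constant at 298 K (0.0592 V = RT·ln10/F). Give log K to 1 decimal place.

log K = 60.5

The F₂/F⁻ couple is reduced (cathode); E°cell = +2.87 − (+1.08) = +1.79 V with n = 2.
At equilibrium E = 0, so log K = nE°cell / 0.0592 = (2)(+1.79) / 0.0592 = 60.5.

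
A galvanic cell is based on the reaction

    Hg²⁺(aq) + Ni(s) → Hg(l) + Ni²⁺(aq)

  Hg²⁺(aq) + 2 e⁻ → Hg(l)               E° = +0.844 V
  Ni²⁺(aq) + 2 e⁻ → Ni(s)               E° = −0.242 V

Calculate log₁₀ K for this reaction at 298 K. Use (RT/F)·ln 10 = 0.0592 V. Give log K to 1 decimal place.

log K = 36.7

The Hg²⁺/Hg couple is reduced (cathode); E°cell = +0.844 − (−0.242) = +1.086 V with n = 2.
At equilibrium E = 0, so log K = nE°cell / 0.0592 = (2)(+1.086) / 0.0592 = 36.7.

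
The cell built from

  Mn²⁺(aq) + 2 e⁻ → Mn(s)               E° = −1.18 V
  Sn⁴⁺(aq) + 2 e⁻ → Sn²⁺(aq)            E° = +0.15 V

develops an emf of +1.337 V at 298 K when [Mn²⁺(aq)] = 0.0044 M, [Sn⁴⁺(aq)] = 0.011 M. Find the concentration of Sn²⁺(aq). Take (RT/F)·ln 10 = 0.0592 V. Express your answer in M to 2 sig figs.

1.5 M

With Sn⁴⁺/Sn²⁺ at the cathode and Mn²⁺/Mn at the anode, E°cell = +0.15 − (−1.18) = +1.33 V (n = 2).
Since E = E° − (0.0592/n)·log Q, log Q = n(E° − E)/0.0592 = −0.236.
Balancing electrons gives Sn⁴⁺(aq) + Mn(s) → Sn²⁺(aq) + Mn²⁺(aq); thus Q = ([Sn²⁺(aq)]·[Mn²⁺(aq)]) / [Sn⁴⁺(aq)].
Substituting the known concentrations and solving, log [Sn²⁺(aq)] = 0.162 and [Sn²⁺(aq)] = 1.5 M.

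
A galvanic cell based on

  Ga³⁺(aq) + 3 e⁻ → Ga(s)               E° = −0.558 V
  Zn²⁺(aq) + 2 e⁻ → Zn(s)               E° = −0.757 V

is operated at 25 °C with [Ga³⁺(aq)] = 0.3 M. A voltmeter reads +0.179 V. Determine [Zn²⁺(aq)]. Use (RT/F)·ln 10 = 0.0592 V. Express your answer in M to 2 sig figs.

2.1 M

With Ga³⁺/Ga at the cathode and Zn²⁺/Zn at the anode, E°cell = −0.558 − (−0.757) = +0.199 V (n = 6).
From the Nernst equation, log Q = n(E° − E)/0.0592 = 6·(+0.199 − (+0.179))/0.0592 = 2.027.
Balancing electrons gives 2 Ga³⁺(aq) + 3 Zn(s) → 2 Ga(s) + 3 Zn²⁺(aq); thus Q = [Zn²⁺(aq)]^3 / [Ga³⁺(aq)]^2.
Substituting the known concentrations and solving, log [Zn²⁺(aq)] = 0.327 and [Zn²⁺(aq)] = 2.1 M.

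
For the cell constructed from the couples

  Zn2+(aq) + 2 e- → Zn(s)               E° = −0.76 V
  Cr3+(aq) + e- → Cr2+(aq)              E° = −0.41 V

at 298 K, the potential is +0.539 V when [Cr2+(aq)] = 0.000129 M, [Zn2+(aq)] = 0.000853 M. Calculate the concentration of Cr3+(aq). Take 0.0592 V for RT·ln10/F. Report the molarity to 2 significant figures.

0.0059 M

The Cr³⁺/Cr²⁺ couple has the larger reduction potential, so it is the cathode: E°cell = −0.41 − (−0.76) = +0.35 V and n = 2.
Since E = E° − (0.0592/n)·log Q, log Q = n(E° − E)/0.0592 = −6.385.
For 2 Cr3+(aq) + Zn(s) → 2 Cr2+(aq) + Zn2+(aq), the reaction quotient is Q = ([Cr2+(aq)]^2·[Zn2+(aq)]) / [Cr3+(aq)]^2.
Substituting the known concentrations and solving, log [Cr3+(aq)] = −2.231 and [Cr3+(aq)] = 0.0059 M.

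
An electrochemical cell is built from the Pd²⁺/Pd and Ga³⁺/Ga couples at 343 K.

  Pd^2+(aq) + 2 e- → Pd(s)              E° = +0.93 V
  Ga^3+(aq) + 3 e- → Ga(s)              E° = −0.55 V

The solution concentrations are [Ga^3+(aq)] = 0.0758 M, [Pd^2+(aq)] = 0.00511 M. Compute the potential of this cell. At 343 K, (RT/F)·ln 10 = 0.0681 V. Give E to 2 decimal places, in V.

+1.43 V

Since E°(Pd²⁺/Pd) > E°(Ga³⁺/Ga), Pd²⁺/Pd serves as the cathode.
E°cell = +0.93 − (−0.55) = +1.48 V, with n = 6 electrons transferred.
Balancing gives 3 Pd^2+(aq) + 2 Ga(s) → 3 Pd(s) + 2 Ga^3+(aq); hence Q = [Ga^3+(aq)]^2 / [Pd^2+(aq)]^3 = 4.31×10^4 (log Q = 4.634).
Applying E = E° − (RT ln10/nF)·log Q gives +1.48 − (0.0681/6)(4.634) = +1.43 V.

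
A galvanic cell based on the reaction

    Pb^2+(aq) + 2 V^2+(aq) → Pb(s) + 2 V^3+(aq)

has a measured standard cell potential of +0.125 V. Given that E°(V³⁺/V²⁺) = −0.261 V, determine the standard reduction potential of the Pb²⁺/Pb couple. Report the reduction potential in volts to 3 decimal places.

In the reaction as written the Pb²⁺/Pb couple is reduced (cathode) and V³⁺/V²⁺ is oxidized (anode), so E°cell = E°(Pb²⁺/Pb) − E°(V³⁺/V²⁺).
E°(Pb²⁺/Pb) = E°cell + E°(anode) = +0.125 + (−0.261) = −0.136 V.

−0.136 V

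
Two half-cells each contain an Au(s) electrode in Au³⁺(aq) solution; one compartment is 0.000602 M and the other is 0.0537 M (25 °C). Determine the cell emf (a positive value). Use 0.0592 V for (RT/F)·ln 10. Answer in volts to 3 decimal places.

For a concentration cell E°cell = 0, since both electrodes use the same couple.
The compartment with the higher Au³⁺(aq) concentration (0.0537 M) acts as the cathode; ions are reduced there and produced at the dilute (0.000602 M) anode.
With n = 3, Ecell = −(0.0592/3)·log([dilute]/[conc]) = −(0.0592/3)·log(0.000602/0.0537) = +0.038 V.

0.038 V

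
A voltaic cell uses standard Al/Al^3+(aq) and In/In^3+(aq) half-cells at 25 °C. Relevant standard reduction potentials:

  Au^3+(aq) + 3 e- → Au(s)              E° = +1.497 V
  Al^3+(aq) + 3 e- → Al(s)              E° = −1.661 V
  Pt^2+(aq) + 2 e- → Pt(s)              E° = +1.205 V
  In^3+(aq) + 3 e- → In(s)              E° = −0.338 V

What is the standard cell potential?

+1.323 V

Of the two couples in this cell, the one with the more positive reduction potential is reduced at the cathode: here that is In³⁺/In (−0.338 V); Al³⁺/Al (−1.661 V) is the anode.
E°cell = E°(cathode) − E°(anode) = −0.338 − (−1.661) = +1.323 V.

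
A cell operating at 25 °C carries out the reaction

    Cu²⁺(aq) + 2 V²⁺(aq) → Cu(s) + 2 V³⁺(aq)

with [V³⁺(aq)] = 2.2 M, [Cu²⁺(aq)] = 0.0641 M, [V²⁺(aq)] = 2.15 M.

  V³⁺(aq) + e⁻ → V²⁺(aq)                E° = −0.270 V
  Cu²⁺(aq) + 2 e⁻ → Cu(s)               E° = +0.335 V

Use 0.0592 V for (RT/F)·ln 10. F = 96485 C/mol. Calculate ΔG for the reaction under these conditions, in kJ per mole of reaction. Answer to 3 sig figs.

The standard cell potential is +0.335 − (−0.270) = +0.605 V, with n = 2 electrons in the balanced equation.
The reaction quotient is [V³⁺(aq)]^2 / ([Cu²⁺(aq)]·[V²⁺(aq)]^2) = 16.3; by Nernst, E = +0.605 − (0.0592/2)(1.213) = +0.5691 V.
Finally ΔG = −nFE = −(2)(96485 C/mol)(+0.5691 V) = −110 kJ/mol.

−110 kJ/mol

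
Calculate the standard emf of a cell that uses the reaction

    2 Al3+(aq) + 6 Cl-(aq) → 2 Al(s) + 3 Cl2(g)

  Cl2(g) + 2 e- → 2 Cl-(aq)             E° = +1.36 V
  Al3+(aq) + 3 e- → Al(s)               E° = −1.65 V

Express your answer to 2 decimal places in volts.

In the reaction as written, Al3+(aq) is reduced (cathode) and Cl2(g) is produced by oxidation at the anode.
E°cell = E°(cathode) − E°(anode) = −1.65 − (+1.36) = −3.01 V.
The negative E°cell means the reaction is non-spontaneous in the direction written.

−3.01 V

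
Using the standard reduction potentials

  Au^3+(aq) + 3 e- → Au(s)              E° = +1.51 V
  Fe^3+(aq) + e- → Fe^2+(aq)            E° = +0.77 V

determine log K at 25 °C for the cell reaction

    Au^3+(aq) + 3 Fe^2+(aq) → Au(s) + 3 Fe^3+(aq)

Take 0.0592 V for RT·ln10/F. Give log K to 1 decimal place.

The Au³⁺/Au couple is reduced (cathode); E°cell = +1.51 − (+0.77) = +0.74 V with n = 3.
At equilibrium E = 0, so log K = nE°cell / 0.0592 = (3)(+0.74) / 0.0592 = 37.5.

log K = 37.5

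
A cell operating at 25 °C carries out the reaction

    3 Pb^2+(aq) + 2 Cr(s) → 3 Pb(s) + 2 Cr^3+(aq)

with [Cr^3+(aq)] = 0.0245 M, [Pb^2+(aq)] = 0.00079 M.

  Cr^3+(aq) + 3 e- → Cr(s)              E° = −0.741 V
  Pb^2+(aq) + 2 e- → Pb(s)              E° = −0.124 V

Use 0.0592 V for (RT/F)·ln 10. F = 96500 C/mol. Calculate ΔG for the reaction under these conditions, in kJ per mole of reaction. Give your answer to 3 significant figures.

The standard cell potential is −0.124 − (−0.741) = +0.617 V, with n = 6 electrons in the balanced equation.
The reaction quotient is [Cr^3+(aq)]^2 / [Pb^2+(aq)]^3 = 1.22×10^6; by Nernst, E = +0.617 − (0.0592/6)(6.085) = +0.5570 V.
ΔG = −nFE = −(6)(96500)(+0.5570) J/mol = −323 kJ/mol.

−323 kJ/mol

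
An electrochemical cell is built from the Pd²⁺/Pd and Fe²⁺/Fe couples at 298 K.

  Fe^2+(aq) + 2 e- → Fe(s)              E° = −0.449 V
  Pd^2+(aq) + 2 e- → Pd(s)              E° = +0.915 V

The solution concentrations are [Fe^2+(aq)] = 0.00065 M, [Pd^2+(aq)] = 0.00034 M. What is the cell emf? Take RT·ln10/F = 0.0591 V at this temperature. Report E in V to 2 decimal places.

Pd²⁺/Pd is reduced (cathode, E° = +0.915 V) and Fe²⁺/Fe is oxidized (anode).
The standard potential is +0.915 − (−0.449) = +1.364 V and the balanced reaction transfers n = 2 electrons.
For the overall reaction Pd^2+(aq) + Fe(s) → Pd(s) + Fe^2+(aq), Q = [Fe^2+(aq)] / [Pd^2+(aq)] = 1.91, giving log Q = 0.281.
By the Nernst equation, E = +1.364 − (0.0591/2)·(0.281) = +1.36 V.

+1.36 V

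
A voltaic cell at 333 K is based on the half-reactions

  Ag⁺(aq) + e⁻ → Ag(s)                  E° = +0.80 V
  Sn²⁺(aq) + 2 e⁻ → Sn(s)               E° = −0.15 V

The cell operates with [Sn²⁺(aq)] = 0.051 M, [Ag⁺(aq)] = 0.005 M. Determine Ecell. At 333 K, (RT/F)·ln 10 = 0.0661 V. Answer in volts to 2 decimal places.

+0.84 V

The Ag⁺/Ag couple has the more positive E°, so it is the cathode; Sn²⁺/Sn is the anode.
The standard potential is +0.80 − (−0.15) = +0.95 V and the balanced reaction transfers n = 2 electrons.
For the overall reaction 2 Ag⁺(aq) + Sn(s) → 2 Ag(s) + Sn²⁺(aq), Q = [Sn²⁺(aq)] / [Ag⁺(aq)]^2 = 2.04×10^3, giving log Q = 3.310.
By the Nernst equation, E = +0.95 − (0.0661/2)·(3.310) = +0.84 V.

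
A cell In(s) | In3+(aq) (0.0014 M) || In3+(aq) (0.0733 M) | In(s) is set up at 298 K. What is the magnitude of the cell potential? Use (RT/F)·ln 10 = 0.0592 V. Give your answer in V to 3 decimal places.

0.034 V

For a concentration cell E°cell = 0, since both electrodes use the same couple.
The compartment with the higher In3+(aq) concentration (0.0733 M) acts as the cathode; ions are reduced there and produced at the dilute (0.0014 M) anode.
With n = 3, Ecell = −(0.0592/3)·log([dilute]/[conc]) = −(0.0592/3)·log(0.0014/0.0733) = +0.034 V.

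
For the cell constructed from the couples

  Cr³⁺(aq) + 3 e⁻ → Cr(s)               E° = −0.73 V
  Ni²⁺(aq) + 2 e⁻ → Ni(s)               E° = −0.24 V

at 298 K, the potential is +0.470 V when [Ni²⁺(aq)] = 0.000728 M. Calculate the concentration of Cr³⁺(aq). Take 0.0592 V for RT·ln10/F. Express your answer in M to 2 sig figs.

Ni²⁺/Ni is the cathode (higher E°); E°cell = −0.24 − (−0.73) = +0.49 V with n = 6.
From the Nernst equation, log Q = n(E° − E)/0.0592 = 6·(+0.49 − (+0.470))/0.0592 = 2.027.
The balanced reaction is 3 Ni²⁺(aq) + 2 Cr(s) → 3 Ni(s) + 2 Cr³⁺(aq), so Q = [Cr³⁺(aq)]^2 / [Ni²⁺(aq)]^3.
Isolating [Cr³⁺(aq)] in Q = 10^{2.027} yields log [Cr³⁺(aq)] = −3.693, i.e. 0.00020 M.

0.00020 M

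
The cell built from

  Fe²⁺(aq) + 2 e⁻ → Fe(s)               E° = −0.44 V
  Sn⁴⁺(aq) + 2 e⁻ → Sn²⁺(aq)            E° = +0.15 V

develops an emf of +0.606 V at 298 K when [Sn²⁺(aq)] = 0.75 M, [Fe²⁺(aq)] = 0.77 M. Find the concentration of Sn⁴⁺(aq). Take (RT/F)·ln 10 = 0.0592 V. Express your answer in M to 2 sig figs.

With Sn⁴⁺/Sn²⁺ at the cathode and Fe²⁺/Fe at the anode, E°cell = +0.15 − (−0.44) = +0.59 V (n = 2).
From the Nernst equation, log Q = n(E° − E)/0.0592 = 2·(+0.59 − (+0.606))/0.0592 = −0.541.
The balanced reaction is Sn⁴⁺(aq) + Fe(s) → Sn²⁺(aq) + Fe²⁺(aq), so Q = ([Sn²⁺(aq)]·[Fe²⁺(aq)]) / [Sn⁴⁺(aq)].
Isolating [Sn⁴⁺(aq)] in Q = 10^{−0.541} yields log [Sn⁴⁺(aq)] = 0.303, i.e. 2.0 M.

2.0 M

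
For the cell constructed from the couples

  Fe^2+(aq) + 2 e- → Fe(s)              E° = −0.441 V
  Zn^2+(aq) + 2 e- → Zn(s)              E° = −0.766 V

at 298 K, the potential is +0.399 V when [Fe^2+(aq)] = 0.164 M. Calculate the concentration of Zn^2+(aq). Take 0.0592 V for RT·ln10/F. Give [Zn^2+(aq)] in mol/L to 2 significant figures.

0.00052 M

With Fe²⁺/Fe at the cathode and Zn²⁺/Zn at the anode, E°cell = −0.441 − (−0.766) = +0.325 V (n = 2).
Rearranging E = E° − (0.0592/n)·log Q gives log Q = 2(+0.325 − (+0.399))/0.0592 = −2.500.
Balancing electrons gives Fe^2+(aq) + Zn(s) → Fe(s) + Zn^2+(aq); thus Q = [Zn^2+(aq)] / [Fe^2+(aq)].
Solving for the unknown gives log [Zn^2+(aq)] = −3.285, so [Zn^2+(aq)] ≈ 0.00052 M.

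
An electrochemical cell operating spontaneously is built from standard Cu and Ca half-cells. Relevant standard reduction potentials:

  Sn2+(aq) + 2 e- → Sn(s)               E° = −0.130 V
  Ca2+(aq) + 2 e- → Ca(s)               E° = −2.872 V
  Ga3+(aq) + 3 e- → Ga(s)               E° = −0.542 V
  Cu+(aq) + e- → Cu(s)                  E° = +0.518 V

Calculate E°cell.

+3.390 V

The Cu⁺/Cu couple has the higher E°, so Cu ion is reduced (cathode) and Ca is oxidized (anode).
E°cell = E°(cathode) − E°(anode) = +0.518 − (−2.872) = +3.390 V.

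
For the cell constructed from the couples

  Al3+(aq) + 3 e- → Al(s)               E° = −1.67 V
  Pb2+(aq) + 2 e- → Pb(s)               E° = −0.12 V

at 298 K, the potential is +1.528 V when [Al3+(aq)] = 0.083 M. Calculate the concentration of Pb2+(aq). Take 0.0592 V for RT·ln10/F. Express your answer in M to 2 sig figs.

0.034 M

The Pb²⁺/Pb couple has the larger reduction potential, so it is the cathode: E°cell = −0.12 − (−1.67) = +1.55 V and n = 6.
Since E = E° − (0.0592/n)·log Q, log Q = n(E° − E)/0.0592 = 2.230.
For 3 Pb2+(aq) + 2 Al(s) → 3 Pb(s) + 2 Al3+(aq), the reaction quotient is Q = [Al3+(aq)]^2 / [Pb2+(aq)]^3.
Substituting the known concentrations and solving, log [Pb2+(aq)] = −1.464 and [Pb2+(aq)] = 0.034 M.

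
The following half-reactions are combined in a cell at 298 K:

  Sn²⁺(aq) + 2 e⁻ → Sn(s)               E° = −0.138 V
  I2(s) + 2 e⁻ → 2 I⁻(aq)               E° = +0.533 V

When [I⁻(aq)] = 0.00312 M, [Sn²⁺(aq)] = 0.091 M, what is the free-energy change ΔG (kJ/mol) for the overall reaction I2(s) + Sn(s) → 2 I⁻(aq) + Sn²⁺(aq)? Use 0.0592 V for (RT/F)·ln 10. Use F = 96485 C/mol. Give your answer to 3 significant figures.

−164 kJ/mol

E°cell = +0.533 − (−0.138) = +0.671 V; the balanced reaction transfers n = 2 electrons.
Here Q = [I⁻(aq)]^2·[Sn²⁺(aq)] = 8.86×10^−7 (log Q = −6.053), giving E = +0.671 − (0.0592/2)·(−6.053) = +0.8502 V.
ΔG = −nFE = −(2)(96485)(+0.8502) J/mol = −164 kJ/mol.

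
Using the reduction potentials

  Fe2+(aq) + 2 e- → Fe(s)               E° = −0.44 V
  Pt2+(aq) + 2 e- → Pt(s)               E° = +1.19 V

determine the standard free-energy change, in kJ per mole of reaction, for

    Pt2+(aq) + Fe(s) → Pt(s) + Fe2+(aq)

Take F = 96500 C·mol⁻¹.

In the reaction as written Pt2+(aq) is reduced, so the Pt²⁺/Pt couple is the cathode and Fe²⁺/Fe is the anode.
E°cell = +1.19 − (−0.44) = +1.63 V; balancing electrons gives n = 2.
ΔG° = −nFE°cell = −(2)(96500)(+1.63) J/mol = −315 kJ/mol.

−315 kJ/mol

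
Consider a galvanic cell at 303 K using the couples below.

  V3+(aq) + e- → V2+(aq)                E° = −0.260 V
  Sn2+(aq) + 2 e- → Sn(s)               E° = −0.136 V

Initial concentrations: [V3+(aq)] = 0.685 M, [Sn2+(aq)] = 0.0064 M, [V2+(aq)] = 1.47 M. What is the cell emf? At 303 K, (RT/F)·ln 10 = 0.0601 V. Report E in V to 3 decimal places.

+0.078 V

Sn²⁺/Sn is reduced (cathode, E° = −0.136 V) and V³⁺/V²⁺ is oxidized (anode).
E°cell = E°cat − E°an = −0.136 − (−0.260) = +0.124 V; n = 2.
For the overall reaction Sn2+(aq) + 2 V2+(aq) → Sn(s) + 2 V3+(aq), Q = [V3+(aq)]^2 / ([Sn2+(aq)]·[V2+(aq)]^2) = 33.9, giving log Q = 1.531.
E = E° − (0.0601/n)·log Q = +0.124 − (0.0601/2)(1.531) = +0.078 V.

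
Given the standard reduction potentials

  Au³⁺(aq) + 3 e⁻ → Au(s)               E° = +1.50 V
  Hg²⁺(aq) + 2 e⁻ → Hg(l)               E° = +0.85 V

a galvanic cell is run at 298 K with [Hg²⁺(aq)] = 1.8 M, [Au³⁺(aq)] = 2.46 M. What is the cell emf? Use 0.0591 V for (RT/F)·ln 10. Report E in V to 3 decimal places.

Au³⁺/Au is reduced (cathode, E° = +1.50 V) and Hg²⁺/Hg is oxidized (anode).
E°cell = +1.50 − (+0.85) = +0.65 V, with n = 6 electrons transferred.
The balanced reaction is 2 Au³⁺(aq) + 3 Hg(l) → 2 Au(s) + 3 Hg²⁺(aq), so Q = [Hg²⁺(aq)]^3 / [Au³⁺(aq)]^2 = 0.964 and log Q = −0.016.
E = E° − (0.0591/n)·log Q = +0.65 − (0.0591/6)(−0.016) = +0.650 V.

+0.650 V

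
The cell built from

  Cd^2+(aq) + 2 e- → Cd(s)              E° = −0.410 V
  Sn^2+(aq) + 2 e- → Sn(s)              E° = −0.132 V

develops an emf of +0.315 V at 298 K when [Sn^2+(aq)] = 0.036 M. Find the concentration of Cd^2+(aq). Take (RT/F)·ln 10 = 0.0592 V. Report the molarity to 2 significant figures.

0.0020 M

With Sn²⁺/Sn at the cathode and Cd²⁺/Cd at the anode, E°cell = −0.132 − (−0.410) = +0.278 V (n = 2).
Rearranging E = E° − (0.0592/n)·log Q gives log Q = 2(+0.278 − (+0.315))/0.0592 = −1.250.
For Sn^2+(aq) + Cd(s) → Sn(s) + Cd^2+(aq), the reaction quotient is Q = [Cd^2+(aq)] / [Sn^2+(aq)].
Solving for the unknown gives log [Cd^2+(aq)] = −2.694, so [Cd^2+(aq)] ≈ 0.0020 M.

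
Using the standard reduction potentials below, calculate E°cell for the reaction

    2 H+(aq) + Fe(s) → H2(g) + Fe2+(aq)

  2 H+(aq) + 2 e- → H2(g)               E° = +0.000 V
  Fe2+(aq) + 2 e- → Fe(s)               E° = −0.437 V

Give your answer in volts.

+0.437 V

In the reaction as written, H+(aq) is reduced (cathode) and Fe2+(aq) is produced by oxidation at the anode.
E°cell = E°(cathode) − E°(anode) = +0.000 − (−0.437) = +0.437 V.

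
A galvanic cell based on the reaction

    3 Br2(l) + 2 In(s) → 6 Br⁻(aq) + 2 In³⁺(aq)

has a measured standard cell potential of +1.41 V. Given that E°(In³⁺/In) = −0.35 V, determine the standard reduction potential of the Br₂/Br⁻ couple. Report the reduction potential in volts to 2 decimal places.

In the reaction as written the Br₂/Br⁻ couple is reduced (cathode) and In³⁺/In is oxidized (anode), so E°cell = E°(Br₂/Br⁻) − E°(In³⁺/In).
E°(Br₂/Br⁻) = E°cell + E°(anode) = +1.41 + (−0.35) = +1.06 V.

+1.06 V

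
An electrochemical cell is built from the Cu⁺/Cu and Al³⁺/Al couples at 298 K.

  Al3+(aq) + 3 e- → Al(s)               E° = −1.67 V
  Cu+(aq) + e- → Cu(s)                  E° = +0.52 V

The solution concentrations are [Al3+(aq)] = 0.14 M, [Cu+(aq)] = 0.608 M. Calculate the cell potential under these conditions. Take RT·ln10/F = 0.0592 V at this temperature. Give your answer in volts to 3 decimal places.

Cu⁺/Cu is reduced (cathode, E° = +0.52 V) and Al³⁺/Al is oxidized (anode).
E°cell = +0.52 − (−1.67) = +2.19 V, with n = 3 electrons transferred.
The balanced reaction is 3 Cu+(aq) + Al(s) → 3 Cu(s) + Al3+(aq), so Q = [Al3+(aq)] / [Cu+(aq)]^3 = 0.623 and log Q = −0.206.
E = E° − (0.0592/n)·log Q = +2.19 − (0.0592/3)(−0.206) = +2.194 V.

+2.194 V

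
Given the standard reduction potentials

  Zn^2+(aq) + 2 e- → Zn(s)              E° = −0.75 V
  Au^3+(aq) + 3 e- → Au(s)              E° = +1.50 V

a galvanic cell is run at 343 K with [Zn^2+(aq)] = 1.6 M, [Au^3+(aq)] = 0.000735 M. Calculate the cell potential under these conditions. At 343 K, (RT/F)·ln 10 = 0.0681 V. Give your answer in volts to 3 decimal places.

+2.172 V

Since E°(Au³⁺/Au) > E°(Zn²⁺/Zn), Au³⁺/Au serves as the cathode.
E°cell = E°cat − E°an = +1.50 − (−0.75) = +2.25 V; n = 6.
The balanced reaction is 2 Au^3+(aq) + 3 Zn(s) → 2 Au(s) + 3 Zn^2+(aq), so Q = [Zn^2+(aq)]^3 / [Au^3+(aq)]^2 = 7.58×10^6 and log Q = 6.880.
Applying E = E° − (RT ln10/nF)·log Q gives +2.25 − (0.0681/6)(6.880) = +2.172 V.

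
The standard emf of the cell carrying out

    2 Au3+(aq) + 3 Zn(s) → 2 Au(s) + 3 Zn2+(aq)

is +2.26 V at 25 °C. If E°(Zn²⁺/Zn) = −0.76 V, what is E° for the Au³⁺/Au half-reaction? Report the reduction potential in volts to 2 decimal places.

+1.50 V

In the reaction as written the Au³⁺/Au couple is reduced (cathode) and Zn²⁺/Zn is oxidized (anode), so E°cell = E°(Au³⁺/Au) − E°(Zn²⁺/Zn).
E°(Au³⁺/Au) = E°cell + E°(anode) = +2.26 + (−0.76) = +1.50 V.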